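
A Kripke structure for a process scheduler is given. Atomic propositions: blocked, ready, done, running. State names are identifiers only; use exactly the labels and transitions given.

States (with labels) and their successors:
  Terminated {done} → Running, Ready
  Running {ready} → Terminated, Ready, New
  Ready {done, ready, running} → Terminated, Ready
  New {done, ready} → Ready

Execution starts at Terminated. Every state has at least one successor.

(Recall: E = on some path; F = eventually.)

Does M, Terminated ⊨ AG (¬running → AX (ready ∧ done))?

States satisfying ¬running → AX (ready ∧ done): {Ready, New}.
States satisfying AG (¬running → AX (ready ∧ done)): ∅.
Running is reachable from Terminated and violates ¬running → AX (ready ∧ done), so AG fails at Terminated.
Terminated ∉ Sat(AG (¬running → AX (ready ∧ done))).

Does not hold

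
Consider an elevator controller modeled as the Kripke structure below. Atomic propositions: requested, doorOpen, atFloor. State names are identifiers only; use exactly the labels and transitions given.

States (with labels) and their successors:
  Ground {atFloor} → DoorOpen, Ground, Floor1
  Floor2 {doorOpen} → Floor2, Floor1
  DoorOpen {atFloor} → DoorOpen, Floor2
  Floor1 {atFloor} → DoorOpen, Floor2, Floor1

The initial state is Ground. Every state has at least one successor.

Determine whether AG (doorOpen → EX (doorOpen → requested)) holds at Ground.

States satisfying doorOpen → EX (doorOpen → requested): {Ground, Floor2, DoorOpen, Floor1}.
States satisfying AG (doorOpen → EX (doorOpen → requested)): {Ground, Floor2, DoorOpen, Floor1}.
Every state reachable from Ground satisfies doorOpen → EX (doorOpen → requested).
Ground ∈ Sat(AG (doorOpen → EX (doorOpen → requested))).

Holds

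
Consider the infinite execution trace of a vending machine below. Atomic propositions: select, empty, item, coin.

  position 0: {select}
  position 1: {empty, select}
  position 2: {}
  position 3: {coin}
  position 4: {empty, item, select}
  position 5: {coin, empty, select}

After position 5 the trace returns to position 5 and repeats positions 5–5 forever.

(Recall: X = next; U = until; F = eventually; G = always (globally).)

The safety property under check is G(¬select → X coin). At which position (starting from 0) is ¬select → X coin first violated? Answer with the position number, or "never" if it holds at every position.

3

Check ¬select → X coin at each position in order: 0 ✓, 1 ✓, 2 ✓.
At position 3 the labels are {coin} and the next position 4 has {empty, item, select}, so ¬select → X coin is false there. This is the first violation.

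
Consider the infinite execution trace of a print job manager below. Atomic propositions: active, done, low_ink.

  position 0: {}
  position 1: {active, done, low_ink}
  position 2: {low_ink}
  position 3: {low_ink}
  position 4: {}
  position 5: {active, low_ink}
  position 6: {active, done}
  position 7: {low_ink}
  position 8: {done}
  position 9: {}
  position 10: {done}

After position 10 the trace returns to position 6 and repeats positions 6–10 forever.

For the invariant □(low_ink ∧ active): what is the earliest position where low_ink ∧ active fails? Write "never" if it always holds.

0

At position 0 the labels are {}, so low_ink ∧ active is false there. This is the first violation.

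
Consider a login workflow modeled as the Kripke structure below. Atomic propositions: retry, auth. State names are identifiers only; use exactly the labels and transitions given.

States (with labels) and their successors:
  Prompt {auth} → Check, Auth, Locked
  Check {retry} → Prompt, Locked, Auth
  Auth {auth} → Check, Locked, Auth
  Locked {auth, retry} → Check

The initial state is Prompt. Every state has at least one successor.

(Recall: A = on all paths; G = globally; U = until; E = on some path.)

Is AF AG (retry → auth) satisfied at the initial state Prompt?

States satisfying AG (retry → auth): ∅.
States satisfying AF AG (retry → auth): ∅.
There is a path from Prompt along which AG (retry → auth) never holds.
Prompt ∉ Sat(AF AG (retry → auth)).

Does not hold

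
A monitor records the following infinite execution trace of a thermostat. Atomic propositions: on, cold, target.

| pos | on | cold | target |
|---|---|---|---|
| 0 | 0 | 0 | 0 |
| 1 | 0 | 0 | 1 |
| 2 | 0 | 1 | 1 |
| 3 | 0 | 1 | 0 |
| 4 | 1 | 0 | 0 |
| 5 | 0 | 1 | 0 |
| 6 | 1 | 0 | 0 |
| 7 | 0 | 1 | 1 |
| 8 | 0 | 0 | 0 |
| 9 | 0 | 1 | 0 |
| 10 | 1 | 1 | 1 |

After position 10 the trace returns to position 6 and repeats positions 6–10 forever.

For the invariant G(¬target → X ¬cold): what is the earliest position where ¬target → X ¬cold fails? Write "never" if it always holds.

Check ¬target → X ¬cold at each position in order: 0 ✓, 1 ✓, 2 ✓, 3 ✓.
At position 4 the labels are {on} and the next position 5 has {cold}, so ¬target → X ¬cold is false there. This is the first violation.

4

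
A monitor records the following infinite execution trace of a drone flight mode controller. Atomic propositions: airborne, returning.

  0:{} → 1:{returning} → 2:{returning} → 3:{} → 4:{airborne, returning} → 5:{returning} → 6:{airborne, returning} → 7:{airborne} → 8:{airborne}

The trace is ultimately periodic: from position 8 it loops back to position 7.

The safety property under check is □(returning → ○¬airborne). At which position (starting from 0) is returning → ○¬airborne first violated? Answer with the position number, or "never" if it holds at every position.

Check returning → ○¬airborne at each position in order: 0 ✓, 1 ✓, 2 ✓, 3 ✓, 4 ✓.
At position 5 the labels are {returning} and the next position 6 has {airborne, returning}, so returning → ○¬airborne is false there. This is the first violation.

5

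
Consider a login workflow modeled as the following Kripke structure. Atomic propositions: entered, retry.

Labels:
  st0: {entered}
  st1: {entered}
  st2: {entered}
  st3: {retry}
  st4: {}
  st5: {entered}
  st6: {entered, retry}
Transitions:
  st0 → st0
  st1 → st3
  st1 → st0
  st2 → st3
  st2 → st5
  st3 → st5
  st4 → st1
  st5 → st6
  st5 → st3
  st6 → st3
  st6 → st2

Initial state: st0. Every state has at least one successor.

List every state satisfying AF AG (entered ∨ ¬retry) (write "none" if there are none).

States satisfying AG (entered ∨ ¬retry): {st0}.
States satisfying AF AG (entered ∨ ¬retry): {st0}.

{st0}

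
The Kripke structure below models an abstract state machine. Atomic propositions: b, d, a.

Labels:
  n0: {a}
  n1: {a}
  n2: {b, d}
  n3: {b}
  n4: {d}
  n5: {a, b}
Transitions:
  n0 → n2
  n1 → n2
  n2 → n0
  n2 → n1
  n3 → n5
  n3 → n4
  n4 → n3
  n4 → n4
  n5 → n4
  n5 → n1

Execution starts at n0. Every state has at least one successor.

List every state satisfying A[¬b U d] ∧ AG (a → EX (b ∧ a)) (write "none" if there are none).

States satisfying ¬b: {n0, n1, n4}.
States satisfying d: {n2, n4}.
States satisfying A[¬b U d]: {n0, n1, n2, n4}.
States satisfying a → EX (b ∧ a): {n2, n3, n4}.
States satisfying AG (a → EX (b ∧ a)): ∅.
States satisfying A[¬b U d] ∧ AG (a → EX (b ∧ a)): ∅.

none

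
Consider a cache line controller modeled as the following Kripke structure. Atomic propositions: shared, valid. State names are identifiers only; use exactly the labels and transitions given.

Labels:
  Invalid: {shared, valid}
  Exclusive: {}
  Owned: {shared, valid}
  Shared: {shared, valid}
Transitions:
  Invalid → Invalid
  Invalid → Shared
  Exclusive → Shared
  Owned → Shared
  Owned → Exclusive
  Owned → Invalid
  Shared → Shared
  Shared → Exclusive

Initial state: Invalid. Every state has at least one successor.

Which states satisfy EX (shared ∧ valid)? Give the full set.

{Invalid, Exclusive, Owned, Shared}

States satisfying shared ∧ valid: {Invalid, Owned, Shared}.
States satisfying EX (shared ∧ valid): {Invalid, Exclusive, Owned, Shared}.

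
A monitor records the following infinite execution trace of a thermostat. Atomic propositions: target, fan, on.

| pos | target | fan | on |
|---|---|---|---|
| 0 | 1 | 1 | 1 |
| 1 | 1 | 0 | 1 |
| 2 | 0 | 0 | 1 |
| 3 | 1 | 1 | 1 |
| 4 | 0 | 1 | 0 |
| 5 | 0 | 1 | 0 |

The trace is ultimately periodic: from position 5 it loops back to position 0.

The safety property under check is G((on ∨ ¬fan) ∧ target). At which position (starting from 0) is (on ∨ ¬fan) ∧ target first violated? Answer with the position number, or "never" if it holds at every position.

2

Check (on ∨ ¬fan) ∧ target at each position in order: 0 ✓, 1 ✓.
At position 2 the labels are {on}, so (on ∨ ¬fan) ∧ target is false there. This is the first violation.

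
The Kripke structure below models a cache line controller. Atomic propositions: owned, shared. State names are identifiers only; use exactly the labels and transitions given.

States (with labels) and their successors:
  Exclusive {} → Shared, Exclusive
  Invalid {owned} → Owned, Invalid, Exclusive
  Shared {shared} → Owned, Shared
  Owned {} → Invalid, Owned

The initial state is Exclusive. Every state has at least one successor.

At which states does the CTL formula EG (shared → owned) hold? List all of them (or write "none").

States satisfying shared → owned: {Exclusive, Invalid, Owned}.
States satisfying EG (shared → owned): {Exclusive, Invalid, Owned}.

{Exclusive, Invalid, Owned}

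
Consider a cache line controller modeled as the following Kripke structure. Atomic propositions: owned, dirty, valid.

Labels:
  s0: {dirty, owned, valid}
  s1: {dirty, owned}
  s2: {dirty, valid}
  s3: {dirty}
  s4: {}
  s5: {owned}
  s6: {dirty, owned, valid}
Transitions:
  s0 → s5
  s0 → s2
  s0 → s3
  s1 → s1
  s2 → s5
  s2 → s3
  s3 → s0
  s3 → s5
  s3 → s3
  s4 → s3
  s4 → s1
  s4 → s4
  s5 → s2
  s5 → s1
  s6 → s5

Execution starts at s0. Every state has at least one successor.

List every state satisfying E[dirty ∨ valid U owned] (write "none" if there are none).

{s0, s1, s2, s3, s5, s6}

States satisfying dirty ∨ valid: {s0, s1, s2, s3, s6}.
States satisfying owned: {s0, s1, s5, s6}.
States satisfying E[dirty ∨ valid U owned]: {s0, s1, s2, s3, s5, s6}.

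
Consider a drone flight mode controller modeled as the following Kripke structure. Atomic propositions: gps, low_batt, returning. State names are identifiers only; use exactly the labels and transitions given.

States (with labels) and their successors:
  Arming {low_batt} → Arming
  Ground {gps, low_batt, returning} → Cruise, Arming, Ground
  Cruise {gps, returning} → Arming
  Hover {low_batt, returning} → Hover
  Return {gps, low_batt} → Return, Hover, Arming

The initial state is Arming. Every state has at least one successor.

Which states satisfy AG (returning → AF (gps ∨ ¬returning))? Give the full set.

States satisfying returning → AF (gps ∨ ¬returning): {Arming, Ground, Cruise, Return}.
States satisfying AG (returning → AF (gps ∨ ¬returning)): {Arming, Ground, Cruise}.

{Arming, Ground, Cruise}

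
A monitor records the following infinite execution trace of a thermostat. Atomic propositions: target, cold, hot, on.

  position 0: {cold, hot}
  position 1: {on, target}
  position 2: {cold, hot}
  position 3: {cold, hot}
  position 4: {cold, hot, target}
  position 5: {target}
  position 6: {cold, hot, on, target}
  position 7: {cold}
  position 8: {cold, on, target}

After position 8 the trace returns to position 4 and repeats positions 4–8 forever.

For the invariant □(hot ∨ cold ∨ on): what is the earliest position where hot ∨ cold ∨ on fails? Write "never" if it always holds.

5

Check hot ∨ cold ∨ on at each position in order: 0 ✓, 1 ✓, 2 ✓, 3 ✓, 4 ✓.
At position 5 the labels are {target}, so hot ∨ cold ∨ on is false there. This is the first violation.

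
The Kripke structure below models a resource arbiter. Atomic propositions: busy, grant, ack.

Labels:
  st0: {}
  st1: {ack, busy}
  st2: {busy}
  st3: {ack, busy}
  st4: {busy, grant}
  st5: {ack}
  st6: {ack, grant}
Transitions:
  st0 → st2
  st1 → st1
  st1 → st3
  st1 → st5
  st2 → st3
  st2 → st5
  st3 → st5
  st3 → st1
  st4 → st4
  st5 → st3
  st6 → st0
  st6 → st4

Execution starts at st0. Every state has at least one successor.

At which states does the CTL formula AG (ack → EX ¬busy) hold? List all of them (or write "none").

States satisfying ack → EX ¬busy: {st0, st1, st2, st3, st4, st6}.
States satisfying AG (ack → EX ¬busy): {st4}.

{st4}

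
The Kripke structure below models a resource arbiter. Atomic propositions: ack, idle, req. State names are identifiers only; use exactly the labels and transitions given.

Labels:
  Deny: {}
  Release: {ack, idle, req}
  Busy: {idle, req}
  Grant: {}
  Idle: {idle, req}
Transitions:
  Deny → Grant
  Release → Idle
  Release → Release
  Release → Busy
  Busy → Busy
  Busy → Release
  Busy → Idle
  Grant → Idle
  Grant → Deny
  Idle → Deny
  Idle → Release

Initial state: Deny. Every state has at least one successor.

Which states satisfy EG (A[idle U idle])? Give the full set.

States satisfying A[idle U idle]: {Release, Busy, Idle}.
States satisfying EG (A[idle U idle]): {Release, Busy, Idle}.

{Release, Busy, Idle}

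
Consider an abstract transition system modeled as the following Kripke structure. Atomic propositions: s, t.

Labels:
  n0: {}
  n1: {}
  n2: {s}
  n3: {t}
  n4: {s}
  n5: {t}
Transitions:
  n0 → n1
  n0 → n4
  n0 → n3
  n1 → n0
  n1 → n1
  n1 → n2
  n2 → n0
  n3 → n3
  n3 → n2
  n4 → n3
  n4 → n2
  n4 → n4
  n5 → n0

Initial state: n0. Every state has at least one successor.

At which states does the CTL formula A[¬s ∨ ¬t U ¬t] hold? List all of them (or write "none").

{n0, n1, n2, n4, n5}

States satisfying ¬s ∨ ¬t: {n0, n1, n2, n3, n4, n5}.
States satisfying ¬t: {n0, n1, n2, n4}.
States satisfying A[¬s ∨ ¬t U ¬t]: {n0, n1, n2, n4, n5}.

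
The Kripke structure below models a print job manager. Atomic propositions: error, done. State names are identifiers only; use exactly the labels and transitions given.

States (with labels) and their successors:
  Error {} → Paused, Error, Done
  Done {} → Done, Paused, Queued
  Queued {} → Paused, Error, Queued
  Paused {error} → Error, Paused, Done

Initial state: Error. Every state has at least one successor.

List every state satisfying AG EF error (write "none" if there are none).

States satisfying EF error: {Error, Done, Queued, Paused}.
States satisfying AG EF error: {Error, Done, Queued, Paused}.

{Error, Done, Queued, Paused}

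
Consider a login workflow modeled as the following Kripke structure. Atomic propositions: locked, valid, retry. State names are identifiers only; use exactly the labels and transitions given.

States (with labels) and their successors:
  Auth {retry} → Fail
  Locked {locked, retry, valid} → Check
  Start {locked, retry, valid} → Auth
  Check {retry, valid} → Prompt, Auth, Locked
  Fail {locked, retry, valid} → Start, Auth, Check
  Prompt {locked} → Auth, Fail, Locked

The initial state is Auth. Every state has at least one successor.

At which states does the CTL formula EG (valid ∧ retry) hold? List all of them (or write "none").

{Locked, Check, Fail}

States satisfying valid ∧ retry: {Locked, Start, Check, Fail}.
States satisfying EG (valid ∧ retry): {Locked, Check, Fail}.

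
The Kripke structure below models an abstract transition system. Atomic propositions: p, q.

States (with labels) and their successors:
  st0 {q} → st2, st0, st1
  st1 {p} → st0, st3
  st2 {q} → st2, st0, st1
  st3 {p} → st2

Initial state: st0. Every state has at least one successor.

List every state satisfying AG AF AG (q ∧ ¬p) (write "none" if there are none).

none

States satisfying AF AG (q ∧ ¬p): ∅.
States satisfying AG AF AG (q ∧ ¬p): ∅.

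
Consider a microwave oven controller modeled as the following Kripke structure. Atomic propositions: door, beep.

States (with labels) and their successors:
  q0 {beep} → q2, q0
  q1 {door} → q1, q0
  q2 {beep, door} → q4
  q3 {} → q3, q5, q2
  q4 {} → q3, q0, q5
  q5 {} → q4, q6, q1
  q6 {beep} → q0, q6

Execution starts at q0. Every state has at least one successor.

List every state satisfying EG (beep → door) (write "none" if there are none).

{q1, q2, q3, q4, q5}

States satisfying beep → door: {q1, q2, q3, q4, q5}.
States satisfying EG (beep → door): {q1, q2, q3, q4, q5}.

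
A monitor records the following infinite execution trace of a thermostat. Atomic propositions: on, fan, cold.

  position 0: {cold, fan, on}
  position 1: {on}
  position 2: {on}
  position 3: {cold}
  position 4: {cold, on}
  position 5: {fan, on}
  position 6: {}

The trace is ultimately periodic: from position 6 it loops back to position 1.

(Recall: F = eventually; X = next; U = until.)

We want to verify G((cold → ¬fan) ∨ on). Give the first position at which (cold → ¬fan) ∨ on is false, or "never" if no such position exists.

never

(cold → ¬fan) ∨ on holds at every position 0..6, and those are all the positions the trace ever visits, so the invariant G((cold → ¬fan) ∨ on) is never violated.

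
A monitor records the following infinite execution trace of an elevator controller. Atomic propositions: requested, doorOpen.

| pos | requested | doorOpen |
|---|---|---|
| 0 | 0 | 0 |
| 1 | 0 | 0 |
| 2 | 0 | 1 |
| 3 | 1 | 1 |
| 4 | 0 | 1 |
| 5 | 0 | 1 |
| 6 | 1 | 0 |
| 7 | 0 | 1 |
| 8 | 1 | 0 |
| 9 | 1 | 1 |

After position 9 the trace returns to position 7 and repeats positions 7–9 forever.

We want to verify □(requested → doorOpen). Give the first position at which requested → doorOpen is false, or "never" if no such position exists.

Check requested → doorOpen at each position in order: 0 ✓, 1 ✓, 2 ✓, 3 ✓, 4 ✓, 5 ✓.
At position 6 the labels are {requested}, so requested → doorOpen is false there. This is the first violation.

6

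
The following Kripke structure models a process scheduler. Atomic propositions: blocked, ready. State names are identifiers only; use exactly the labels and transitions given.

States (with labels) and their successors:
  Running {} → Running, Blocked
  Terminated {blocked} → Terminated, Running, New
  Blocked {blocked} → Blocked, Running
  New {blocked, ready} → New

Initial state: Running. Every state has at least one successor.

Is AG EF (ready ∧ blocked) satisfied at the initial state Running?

No

States satisfying EF (ready ∧ blocked): {Terminated, New}.
States satisfying AG EF (ready ∧ blocked): {New}.
Blocked is reachable from Running and violates EF (ready ∧ blocked), so AG fails at Running.
Running ∉ Sat(AG EF (ready ∧ blocked)).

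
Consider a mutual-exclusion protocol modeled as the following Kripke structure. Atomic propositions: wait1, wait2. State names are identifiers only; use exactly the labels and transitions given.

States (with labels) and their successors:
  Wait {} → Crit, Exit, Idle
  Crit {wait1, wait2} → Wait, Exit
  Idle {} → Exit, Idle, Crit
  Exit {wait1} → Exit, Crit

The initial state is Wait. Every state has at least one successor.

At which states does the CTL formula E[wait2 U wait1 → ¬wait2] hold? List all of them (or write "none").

{Wait, Crit, Idle, Exit}

States satisfying wait2: {Crit}.
States satisfying wait1 → ¬wait2: {Wait, Idle, Exit}.
States satisfying E[wait2 U wait1 → ¬wait2]: {Wait, Crit, Idle, Exit}.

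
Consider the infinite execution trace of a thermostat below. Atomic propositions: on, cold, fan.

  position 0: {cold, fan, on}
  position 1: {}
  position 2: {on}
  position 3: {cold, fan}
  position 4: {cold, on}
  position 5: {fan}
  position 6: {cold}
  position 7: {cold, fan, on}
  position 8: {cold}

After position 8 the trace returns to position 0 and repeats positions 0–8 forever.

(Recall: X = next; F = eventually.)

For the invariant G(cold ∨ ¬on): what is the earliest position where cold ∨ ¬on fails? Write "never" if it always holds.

2

Check cold ∨ ¬on at each position in order: 0 ✓, 1 ✓.
At position 2 the labels are {on}, so cold ∨ ¬on is false there. This is the first violation.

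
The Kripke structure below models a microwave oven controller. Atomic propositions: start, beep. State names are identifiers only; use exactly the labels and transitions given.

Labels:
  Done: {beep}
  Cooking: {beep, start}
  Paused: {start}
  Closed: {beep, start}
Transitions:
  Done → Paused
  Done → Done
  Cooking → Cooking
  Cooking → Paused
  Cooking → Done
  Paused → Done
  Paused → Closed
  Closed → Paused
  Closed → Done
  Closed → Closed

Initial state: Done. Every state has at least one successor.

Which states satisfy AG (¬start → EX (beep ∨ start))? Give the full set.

States satisfying ¬start → EX (beep ∨ start): {Done, Cooking, Paused, Closed}.
States satisfying AG (¬start → EX (beep ∨ start)): {Done, Cooking, Paused, Closed}.

{Done, Cooking, Paused, Closed}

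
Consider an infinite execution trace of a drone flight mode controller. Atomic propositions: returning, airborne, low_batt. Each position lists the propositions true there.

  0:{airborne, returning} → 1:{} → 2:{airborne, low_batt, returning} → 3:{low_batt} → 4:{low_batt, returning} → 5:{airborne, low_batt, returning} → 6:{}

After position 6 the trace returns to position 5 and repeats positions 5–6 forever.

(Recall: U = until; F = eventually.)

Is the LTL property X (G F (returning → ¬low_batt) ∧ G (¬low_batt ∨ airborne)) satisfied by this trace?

Does not hold

The position after 0 is 1; G F (returning → ¬low_batt) ∧ G (¬low_batt ∨ airborne) is false there.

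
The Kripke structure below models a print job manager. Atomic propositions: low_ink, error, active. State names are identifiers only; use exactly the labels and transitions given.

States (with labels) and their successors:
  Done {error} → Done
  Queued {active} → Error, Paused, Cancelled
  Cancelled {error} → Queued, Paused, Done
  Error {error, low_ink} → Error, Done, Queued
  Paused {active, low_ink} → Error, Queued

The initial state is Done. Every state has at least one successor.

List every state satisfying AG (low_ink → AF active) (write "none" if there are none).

{Done}

States satisfying low_ink → AF active: {Done, Queued, Cancelled, Paused}.
States satisfying AG (low_ink → AF active): {Done}.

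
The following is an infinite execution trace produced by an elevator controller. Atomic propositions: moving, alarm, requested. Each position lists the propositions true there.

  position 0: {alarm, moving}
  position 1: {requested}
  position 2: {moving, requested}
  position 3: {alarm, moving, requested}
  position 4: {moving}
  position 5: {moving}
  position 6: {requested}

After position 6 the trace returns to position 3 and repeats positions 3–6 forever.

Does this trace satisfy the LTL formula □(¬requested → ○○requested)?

Satisfied

¬requested → ○○requested holds at every position 0..6, and those are all positions ever visited, so □(¬requested → ○○requested) holds.
Positions where ¬requested holds: 0, 4, 5.
Check ○○requested at each: 0→ok, 4→ok, 5→ok.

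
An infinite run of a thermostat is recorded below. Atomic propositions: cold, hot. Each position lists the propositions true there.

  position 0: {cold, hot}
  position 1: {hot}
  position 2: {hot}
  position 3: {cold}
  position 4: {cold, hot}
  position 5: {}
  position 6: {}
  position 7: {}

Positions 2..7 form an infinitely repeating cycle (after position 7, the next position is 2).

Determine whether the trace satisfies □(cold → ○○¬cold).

Satisfied

cold → ○○¬cold holds at every position 0..7, and those are all positions ever visited, so □(cold → ○○¬cold) holds.
Positions where cold holds: 0, 3, 4.
Check ○○¬cold at each: 0→ok, 3→ok, 4→ok.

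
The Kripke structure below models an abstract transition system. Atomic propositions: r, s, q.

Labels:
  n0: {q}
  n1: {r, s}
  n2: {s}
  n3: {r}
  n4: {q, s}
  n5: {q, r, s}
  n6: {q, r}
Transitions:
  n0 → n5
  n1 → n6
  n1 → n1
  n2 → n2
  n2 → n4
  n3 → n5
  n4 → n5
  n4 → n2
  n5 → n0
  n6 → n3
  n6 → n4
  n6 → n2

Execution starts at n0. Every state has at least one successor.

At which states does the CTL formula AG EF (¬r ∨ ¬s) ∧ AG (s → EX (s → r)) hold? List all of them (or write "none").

{n0, n3, n5}

States satisfying EF (¬r ∨ ¬s): {n0, n1, n2, n3, n4, n5, n6}.
States satisfying AG EF (¬r ∨ ¬s): {n0, n1, n2, n3, n4, n5, n6}.
States satisfying s → EX (s → r): {n0, n1, n3, n4, n5, n6}.
States satisfying AG (s → EX (s → r)): {n0, n3, n5}.
States satisfying AG EF (¬r ∨ ¬s) ∧ AG (s → EX (s → r)): {n0, n3, n5}.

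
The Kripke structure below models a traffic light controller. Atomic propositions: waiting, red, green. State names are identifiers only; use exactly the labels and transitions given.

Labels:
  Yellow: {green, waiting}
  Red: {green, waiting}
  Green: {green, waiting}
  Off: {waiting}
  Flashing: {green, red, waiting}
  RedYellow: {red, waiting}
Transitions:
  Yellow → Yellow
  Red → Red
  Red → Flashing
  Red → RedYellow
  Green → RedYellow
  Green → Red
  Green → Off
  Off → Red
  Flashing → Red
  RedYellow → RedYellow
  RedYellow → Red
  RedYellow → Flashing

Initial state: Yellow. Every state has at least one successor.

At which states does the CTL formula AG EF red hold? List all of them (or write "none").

States satisfying EF red: {Red, Green, Off, Flashing, RedYellow}.
States satisfying AG EF red: {Red, Green, Off, Flashing, RedYellow}.

{Red, Green, Off, Flashing, RedYellow}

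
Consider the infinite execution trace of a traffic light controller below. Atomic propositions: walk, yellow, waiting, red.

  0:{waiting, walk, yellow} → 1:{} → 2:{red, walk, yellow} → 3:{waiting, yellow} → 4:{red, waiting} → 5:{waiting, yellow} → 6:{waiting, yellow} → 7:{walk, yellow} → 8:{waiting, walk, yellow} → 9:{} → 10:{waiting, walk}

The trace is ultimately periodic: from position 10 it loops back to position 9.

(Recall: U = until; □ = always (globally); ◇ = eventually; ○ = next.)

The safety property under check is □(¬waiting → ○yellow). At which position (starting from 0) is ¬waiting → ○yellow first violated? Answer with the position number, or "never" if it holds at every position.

9

Check ¬waiting → ○yellow at each position in order: 0 ✓, 1 ✓, 2 ✓, 3 ✓, 4 ✓, 5 ✓, 6 ✓, 7 ✓, 8 ✓.
At position 9 the labels are {} and the next position 10 has {waiting, walk}, so ¬waiting → ○yellow is false there. This is the first violation.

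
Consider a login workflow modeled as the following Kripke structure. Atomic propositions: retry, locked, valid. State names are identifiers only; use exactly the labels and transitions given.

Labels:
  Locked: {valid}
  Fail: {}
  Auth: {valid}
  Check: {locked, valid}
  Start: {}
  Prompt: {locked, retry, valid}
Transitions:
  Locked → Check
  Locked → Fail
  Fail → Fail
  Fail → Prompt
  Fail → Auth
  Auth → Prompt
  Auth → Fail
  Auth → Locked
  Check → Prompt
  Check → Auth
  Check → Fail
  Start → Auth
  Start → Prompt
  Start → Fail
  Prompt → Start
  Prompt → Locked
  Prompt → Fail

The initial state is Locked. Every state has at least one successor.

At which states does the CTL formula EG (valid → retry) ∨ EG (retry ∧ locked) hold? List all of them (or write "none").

States satisfying valid → retry: {Fail, Start, Prompt}.
States satisfying EG (valid → retry): {Fail, Start, Prompt}.
States satisfying retry ∧ locked: {Prompt}.
States satisfying EG (retry ∧ locked): ∅.
States satisfying EG (valid → retry) ∨ EG (retry ∧ locked): {Fail, Start, Prompt}.

{Fail, Start, Prompt}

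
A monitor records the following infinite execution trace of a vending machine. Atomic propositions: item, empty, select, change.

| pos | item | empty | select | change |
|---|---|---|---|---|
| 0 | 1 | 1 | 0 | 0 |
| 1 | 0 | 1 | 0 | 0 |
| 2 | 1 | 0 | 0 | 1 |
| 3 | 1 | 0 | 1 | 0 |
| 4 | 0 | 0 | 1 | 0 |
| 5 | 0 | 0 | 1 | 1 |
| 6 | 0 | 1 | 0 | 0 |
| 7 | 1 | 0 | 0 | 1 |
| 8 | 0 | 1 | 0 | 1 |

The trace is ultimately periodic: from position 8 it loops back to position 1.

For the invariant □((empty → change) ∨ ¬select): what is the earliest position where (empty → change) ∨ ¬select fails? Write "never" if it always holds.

never

(empty → change) ∨ ¬select holds at every position 0..8, and those are all the positions the trace ever visits, so the invariant □((empty → change) ∨ ¬select) is never violated.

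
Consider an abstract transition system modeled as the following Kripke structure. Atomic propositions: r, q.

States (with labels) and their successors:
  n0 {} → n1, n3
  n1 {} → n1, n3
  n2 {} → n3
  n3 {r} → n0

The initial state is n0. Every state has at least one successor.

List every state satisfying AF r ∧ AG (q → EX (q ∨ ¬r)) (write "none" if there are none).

{n2, n3}

States satisfying r: {n3}.
States satisfying AF r: {n2, n3}.
States satisfying q → EX (q ∨ ¬r): {n0, n1, n2, n3}.
States satisfying AG (q → EX (q ∨ ¬r)): {n0, n1, n2, n3}.
States satisfying AF r ∧ AG (q → EX (q ∨ ¬r)): {n2, n3}.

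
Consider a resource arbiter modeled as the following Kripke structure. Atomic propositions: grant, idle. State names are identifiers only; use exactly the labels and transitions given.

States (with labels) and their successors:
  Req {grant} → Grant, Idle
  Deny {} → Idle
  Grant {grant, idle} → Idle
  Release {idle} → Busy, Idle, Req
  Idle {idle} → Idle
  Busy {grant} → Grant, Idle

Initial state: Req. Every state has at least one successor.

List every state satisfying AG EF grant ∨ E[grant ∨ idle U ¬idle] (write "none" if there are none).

{Req, Deny, Release, Busy}

States satisfying EF grant: {Req, Grant, Release, Busy}.
States satisfying AG EF grant: ∅.
States satisfying grant ∨ idle: {Req, Grant, Release, Idle, Busy}.
States satisfying ¬idle: {Req, Deny, Busy}.
States satisfying E[grant ∨ idle U ¬idle]: {Req, Deny, Release, Busy}.
States satisfying AG EF grant ∨ E[grant ∨ idle U ¬idle]: {Req, Deny, Release, Busy}.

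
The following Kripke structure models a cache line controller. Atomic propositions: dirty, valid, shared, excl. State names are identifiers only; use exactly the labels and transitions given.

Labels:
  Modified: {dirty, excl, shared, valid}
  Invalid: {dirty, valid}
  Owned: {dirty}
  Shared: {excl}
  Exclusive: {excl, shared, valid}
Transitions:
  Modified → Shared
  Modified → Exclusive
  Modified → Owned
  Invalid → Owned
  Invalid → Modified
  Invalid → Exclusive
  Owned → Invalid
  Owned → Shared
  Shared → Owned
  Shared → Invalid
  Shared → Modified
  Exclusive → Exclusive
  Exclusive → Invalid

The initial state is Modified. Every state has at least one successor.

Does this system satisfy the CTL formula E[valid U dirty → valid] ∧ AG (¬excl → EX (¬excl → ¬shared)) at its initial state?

States satisfying valid: {Modified, Invalid, Exclusive}.
States satisfying dirty → valid: {Modified, Invalid, Shared, Exclusive}.
States satisfying E[valid U dirty → valid]: {Modified, Invalid, Shared, Exclusive}.
States satisfying ¬excl → EX (¬excl → ¬shared): {Modified, Invalid, Owned, Shared, Exclusive}.
States satisfying AG (¬excl → EX (¬excl → ¬shared)): {Modified, Invalid, Owned, Shared, Exclusive}.
States satisfying E[valid U dirty → valid] ∧ AG (¬excl → EX (¬excl → ¬shared)): {Modified, Invalid, Shared, Exclusive}.
Modified ∈ Sat(E[valid U dirty → valid] ∧ AG (¬excl → EX (¬excl → ¬shared))).

Satisfied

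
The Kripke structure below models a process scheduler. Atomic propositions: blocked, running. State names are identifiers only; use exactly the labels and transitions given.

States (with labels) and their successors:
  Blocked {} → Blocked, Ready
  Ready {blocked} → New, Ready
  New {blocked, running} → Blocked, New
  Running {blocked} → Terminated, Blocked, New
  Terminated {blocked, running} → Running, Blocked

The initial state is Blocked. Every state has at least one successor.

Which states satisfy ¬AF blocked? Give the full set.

States satisfying blocked: {Ready, New, Running, Terminated}.
States satisfying AF blocked: {Ready, New, Running, Terminated}.
States satisfying ¬AF blocked: {Blocked}.

{Blocked}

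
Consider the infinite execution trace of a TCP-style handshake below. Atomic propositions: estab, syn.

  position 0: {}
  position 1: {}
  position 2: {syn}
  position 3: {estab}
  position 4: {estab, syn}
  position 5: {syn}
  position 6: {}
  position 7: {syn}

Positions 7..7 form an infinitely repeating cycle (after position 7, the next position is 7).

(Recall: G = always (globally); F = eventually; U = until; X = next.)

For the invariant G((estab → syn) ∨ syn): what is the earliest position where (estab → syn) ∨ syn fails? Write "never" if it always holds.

Check (estab → syn) ∨ syn at each position in order: 0 ✓, 1 ✓, 2 ✓.
At position 3 the labels are {estab}, so (estab → syn) ∨ syn is false there. This is the first violation.

3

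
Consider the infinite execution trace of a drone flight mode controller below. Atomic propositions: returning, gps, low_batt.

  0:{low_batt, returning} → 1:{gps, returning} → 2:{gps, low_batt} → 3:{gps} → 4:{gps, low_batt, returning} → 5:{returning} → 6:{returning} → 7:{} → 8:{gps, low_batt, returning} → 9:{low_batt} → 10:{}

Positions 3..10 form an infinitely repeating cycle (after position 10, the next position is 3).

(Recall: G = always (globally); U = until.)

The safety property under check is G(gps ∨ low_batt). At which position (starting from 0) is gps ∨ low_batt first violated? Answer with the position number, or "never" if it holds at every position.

Check gps ∨ low_batt at each position in order: 0 ✓, 1 ✓, 2 ✓, 3 ✓, 4 ✓.
At position 5 the labels are {returning}, so gps ∨ low_batt is false there. This is the first violation.

5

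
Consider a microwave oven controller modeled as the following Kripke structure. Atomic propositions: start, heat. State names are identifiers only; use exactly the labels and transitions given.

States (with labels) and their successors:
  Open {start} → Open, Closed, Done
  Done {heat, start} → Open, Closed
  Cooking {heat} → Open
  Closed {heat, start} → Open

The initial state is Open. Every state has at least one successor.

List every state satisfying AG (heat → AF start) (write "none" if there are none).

{Open, Done, Cooking, Closed}

States satisfying heat → AF start: {Open, Done, Cooking, Closed}.
States satisfying AG (heat → AF start): {Open, Done, Cooking, Closed}.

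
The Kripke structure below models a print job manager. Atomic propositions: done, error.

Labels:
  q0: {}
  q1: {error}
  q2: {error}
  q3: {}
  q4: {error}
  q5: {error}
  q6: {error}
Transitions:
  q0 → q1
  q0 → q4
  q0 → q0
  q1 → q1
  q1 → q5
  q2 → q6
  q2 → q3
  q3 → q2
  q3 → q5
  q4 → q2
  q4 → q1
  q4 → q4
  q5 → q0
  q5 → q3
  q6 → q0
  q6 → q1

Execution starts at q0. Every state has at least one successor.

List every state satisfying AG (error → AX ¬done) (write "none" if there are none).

States satisfying error → AX ¬done: {q0, q1, q2, q3, q4, q5, q6}.
States satisfying AG (error → AX ¬done): {q0, q1, q2, q3, q4, q5, q6}.

{q0, q1, q2, q3, q4, q5, q6}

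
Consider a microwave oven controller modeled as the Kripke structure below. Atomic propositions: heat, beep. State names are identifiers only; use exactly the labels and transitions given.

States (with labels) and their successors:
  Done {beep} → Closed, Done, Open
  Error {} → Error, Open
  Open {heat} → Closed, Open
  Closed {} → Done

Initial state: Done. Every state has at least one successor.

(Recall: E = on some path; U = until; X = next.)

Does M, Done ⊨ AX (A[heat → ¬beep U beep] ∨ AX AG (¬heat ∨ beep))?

Does not hold

States satisfying A[heat → ¬beep U beep] ∨ AX AG (¬heat ∨ beep): {Done, Closed}.
States satisfying AX (A[heat → ¬beep U beep] ∨ AX AG (¬heat ∨ beep)): {Closed}.
Done ∉ Sat(AX (A[heat → ¬beep U beep] ∨ AX AG (¬heat ∨ beep))).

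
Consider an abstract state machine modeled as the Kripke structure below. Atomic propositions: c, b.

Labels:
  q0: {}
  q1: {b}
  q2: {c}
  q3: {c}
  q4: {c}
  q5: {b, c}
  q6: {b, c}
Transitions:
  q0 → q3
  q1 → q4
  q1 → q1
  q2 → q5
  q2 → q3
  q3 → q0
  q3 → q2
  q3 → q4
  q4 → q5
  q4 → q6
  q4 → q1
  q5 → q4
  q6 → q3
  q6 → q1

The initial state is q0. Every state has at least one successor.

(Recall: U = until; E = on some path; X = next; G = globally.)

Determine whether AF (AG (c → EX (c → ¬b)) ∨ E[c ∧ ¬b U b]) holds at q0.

States satisfying AG (c → EX (c → ¬b)) ∨ E[c ∧ ¬b U b]: {q0, q1, q2, q3, q4, q5, q6}.
States satisfying AF (AG (c → EX (c → ¬b)) ∨ E[c ∧ ¬b U b]): {q0, q1, q2, q3, q4, q5, q6}.
q0 ∈ Sat(AF (AG (c → EX (c → ¬b)) ∨ E[c ∧ ¬b U b])).

Holds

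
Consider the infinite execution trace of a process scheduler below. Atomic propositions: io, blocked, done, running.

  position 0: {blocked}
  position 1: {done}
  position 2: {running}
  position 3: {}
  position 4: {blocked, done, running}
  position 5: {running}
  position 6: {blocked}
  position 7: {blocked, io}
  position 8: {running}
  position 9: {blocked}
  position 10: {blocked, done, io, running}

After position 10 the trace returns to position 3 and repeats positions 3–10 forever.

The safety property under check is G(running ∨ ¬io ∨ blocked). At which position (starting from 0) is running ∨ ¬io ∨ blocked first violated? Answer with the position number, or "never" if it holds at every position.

running ∨ ¬io ∨ blocked holds at every position 0..10, and those are all the positions the trace ever visits, so the invariant G(running ∨ ¬io ∨ blocked) is never violated.

never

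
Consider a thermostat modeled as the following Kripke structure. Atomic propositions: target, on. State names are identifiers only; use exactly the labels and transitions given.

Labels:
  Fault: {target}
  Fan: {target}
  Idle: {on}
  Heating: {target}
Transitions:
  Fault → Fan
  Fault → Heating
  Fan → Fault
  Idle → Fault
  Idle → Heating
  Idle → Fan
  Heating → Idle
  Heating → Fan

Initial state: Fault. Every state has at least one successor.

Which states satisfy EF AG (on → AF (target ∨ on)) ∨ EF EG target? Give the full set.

{Fault, Fan, Idle, Heating}

States satisfying AG (on → AF (target ∨ on)): {Fault, Fan, Idle, Heating}.
States satisfying EF AG (on → AF (target ∨ on)): {Fault, Fan, Idle, Heating}.
States satisfying EG target: {Fault, Fan, Heating}.
States satisfying EF EG target: {Fault, Fan, Idle, Heating}.
States satisfying EF AG (on → AF (target ∨ on)) ∨ EF EG target: {Fault, Fan, Idle, Heating}.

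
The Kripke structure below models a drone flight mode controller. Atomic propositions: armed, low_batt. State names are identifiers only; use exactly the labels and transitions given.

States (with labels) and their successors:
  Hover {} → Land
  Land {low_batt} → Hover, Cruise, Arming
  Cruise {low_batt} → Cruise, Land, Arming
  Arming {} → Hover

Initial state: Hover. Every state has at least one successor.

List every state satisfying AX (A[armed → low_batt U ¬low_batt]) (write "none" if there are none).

{Arming}

States satisfying A[armed → low_batt U ¬low_batt]: {Hover, Arming}.
States satisfying AX (A[armed → low_batt U ¬low_batt]): {Arming}.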